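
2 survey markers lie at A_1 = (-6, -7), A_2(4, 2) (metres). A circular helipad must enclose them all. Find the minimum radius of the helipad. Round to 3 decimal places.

6.727

The smallest circle enclosing two points has them as diameter endpoints.
Centre = midpoint = (-1, -2.5); r² = |A_1A_2|²/4 = 181/4 = 45.25.
r = √(45.25) ≈ 6.727.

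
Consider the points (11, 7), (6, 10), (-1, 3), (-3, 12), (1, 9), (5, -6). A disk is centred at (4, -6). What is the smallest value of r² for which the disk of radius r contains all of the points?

373

The required radius is the distance from (4, -6) to the farthest point.
Squared distances: 218, 260, 106, 373, 234, 1.
Maximum is 373, attained at (-3, 12).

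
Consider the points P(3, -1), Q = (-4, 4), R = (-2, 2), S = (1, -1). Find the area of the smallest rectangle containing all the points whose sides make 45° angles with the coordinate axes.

12

In coordinates u = x + y, v = x − y the rectangle is axis-aligned; the map (x,y)→(u,v) scales areas by 2.
u-values: 2, 0, 0, 0; range = 2 − 0 = 2.
v-values: 4, -8, -4, 2; range = 4 − (-8) = 12.
Area = (2 × 12) / 2 = 12.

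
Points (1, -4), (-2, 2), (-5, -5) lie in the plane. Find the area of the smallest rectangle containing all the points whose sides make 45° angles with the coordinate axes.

In coordinates u = x + y, v = x − y the rectangle is axis-aligned; the map (x,y)→(u,v) scales areas by 2.
u-values: -3, 0, -10; range = 0 − (-10) = 10.
v-values: 5, -4, 0; range = 5 − (-4) = 9.
Area = (10 × 9) / 2 = 45.

45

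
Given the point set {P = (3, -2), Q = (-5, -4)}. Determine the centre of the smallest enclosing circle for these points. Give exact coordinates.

The smallest circle enclosing two points has them as diameter endpoints.
Centre = midpoint = (-1, -3); r² = |PQ|²/4 = 68/4 = 17.
Centre = (-1, -3).

(-1, -3)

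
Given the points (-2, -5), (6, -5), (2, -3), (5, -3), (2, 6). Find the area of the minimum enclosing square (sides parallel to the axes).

121

The bounding box has width 8 and height 11.
An axis-aligned square enclosing the set must have side ≥ max(width, height).
So the minimum side is max(8, 11) = 11.
Area = 11² = 121.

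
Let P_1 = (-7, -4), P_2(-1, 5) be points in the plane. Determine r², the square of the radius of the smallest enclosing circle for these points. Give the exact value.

29.25

The smallest circle enclosing two points has them as diameter endpoints.
Centre = midpoint = (-4, 0.5); r² = |P_1P_2|²/4 = 117/4 = 29.25.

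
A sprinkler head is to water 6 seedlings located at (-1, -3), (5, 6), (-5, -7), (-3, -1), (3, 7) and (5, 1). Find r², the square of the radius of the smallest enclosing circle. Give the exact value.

The farthest pair is (5, 6)–(-5, -7) with squared distance 269. The circle on this segment as diameter has centre (0, -0.5) and r² = 269/4 = 67.25.
Check (-1, -3): distance² to centre = 7.25 ≤ 67.25, so it lies inside.
All remaining points lie in this disk, and no smaller disk contains both endpoints, so this is the minimum enclosing circle.

67.25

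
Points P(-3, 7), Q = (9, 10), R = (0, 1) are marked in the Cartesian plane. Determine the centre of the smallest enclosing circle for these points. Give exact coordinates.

Side lengths²: PQ² = 153, PR² = 45, QR² = 162.
Since QR² = 162 < 153 + 45 = 198, the triangle is acute, so the smallest enclosing circle is the circumcircle.
Circumcentre = (3.5, 6.5), r² = 42.5.
Centre = (3.5, 6.5).

(3.5, 6.5)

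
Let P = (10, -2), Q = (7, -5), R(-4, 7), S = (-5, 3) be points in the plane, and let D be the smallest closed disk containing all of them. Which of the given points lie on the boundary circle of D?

P, Q, R

By Welzl's lemma the MEC is supported by two points (diametrically opposite) or three points (on a circumcircle).
The minimum enclosing circle is determined by three boundary points: P, Q, R.
Their circumcentre is (129/46, 101/46) with r² = 73405/1058.
The farthest remaining point S is at distance² 65125/1058 ≤ 73405/1058.
The points at distance exactly r from the centre are P, Q, R — 3 points.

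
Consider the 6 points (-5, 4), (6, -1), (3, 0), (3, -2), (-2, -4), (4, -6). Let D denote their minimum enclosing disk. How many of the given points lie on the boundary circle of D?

2

A smallest enclosing disk is always determined by at most three of the input points on its boundary.
The farthest pair is (-5, 4)–(4, -6) with squared distance 181. The circle on this segment as diameter has centre (-0.5, -1) and r² = 181/4 = 45.25.
Check (6, -1): distance² to centre = 42.25 ≤ 45.25, so it lies inside.
All remaining points lie in this disk, and no smaller disk contains both endpoints, so this is the minimum enclosing circle.
The points at distance exactly r from the centre are (-5, 4), (4, -6) — 2 points.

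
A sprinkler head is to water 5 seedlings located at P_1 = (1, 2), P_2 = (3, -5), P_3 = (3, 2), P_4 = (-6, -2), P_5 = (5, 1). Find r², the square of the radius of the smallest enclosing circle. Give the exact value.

32.5

The minimum enclosing circle of a finite set is fixed by two of the points (as a diameter) or three (as a circumcircle).
The farthest pair is P_4–P_5 with squared distance 130. The circle on this segment as diameter has centre (-0.5, -0.5) and r² = 130/4 = 32.5.
Check P_1: distance² to centre = 8.5 ≤ 32.5, so it lies inside.
All remaining points lie in this disk, and no smaller disk contains both endpoints, so this is the minimum enclosing circle.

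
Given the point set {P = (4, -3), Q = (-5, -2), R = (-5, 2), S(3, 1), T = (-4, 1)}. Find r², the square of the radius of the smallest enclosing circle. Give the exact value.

The farthest pair is P–R with squared distance 106. The circle on this segment as diameter has centre (-0.5, -0.5) and r² = 106/4 = 26.5.
Check Q: distance² to centre = 22.5 ≤ 26.5, so it lies inside.
All remaining points lie in this disk, and no smaller disk contains both endpoints, so this is the minimum enclosing circle.

26.5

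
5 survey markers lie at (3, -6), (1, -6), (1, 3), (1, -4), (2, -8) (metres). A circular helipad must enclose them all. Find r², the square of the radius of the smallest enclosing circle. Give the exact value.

30.5

A smallest enclosing disk is always determined by at most three of the input points on its boundary.
The farthest pair is (1, 3)–(2, -8) with squared distance 122. The circle on this segment as diameter has centre (1.5, -2.5) and r² = 122/4 = 30.5.
Check (3, -6): distance² to centre = 14.5 ≤ 30.5, so it lies inside.
All remaining points lie in this disk, and no smaller disk contains both endpoints, so this is the minimum enclosing circle.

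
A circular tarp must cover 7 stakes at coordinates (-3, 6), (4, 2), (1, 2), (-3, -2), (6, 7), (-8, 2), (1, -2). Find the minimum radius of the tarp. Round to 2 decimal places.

7.43

The farthest pair is (6, 7)–(-8, 2) with squared distance 221. The circle on this segment as diameter has centre (-1, 4.5) and r² = 221/4 = 55.25.
Check (-3, 6): distance² to centre = 6.25 ≤ 55.25, so it lies inside.
All remaining points lie in this disk, and no smaller disk contains both endpoints, so this is the minimum enclosing circle.
r = √(55.25) ≈ 7.43.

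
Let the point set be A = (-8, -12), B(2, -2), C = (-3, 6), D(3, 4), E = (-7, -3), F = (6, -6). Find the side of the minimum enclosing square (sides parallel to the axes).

18

The bounding box has width 14 and height 18.
An axis-aligned square enclosing the set must have side ≥ max(width, height).
So the minimum side is max(14, 18) = 18.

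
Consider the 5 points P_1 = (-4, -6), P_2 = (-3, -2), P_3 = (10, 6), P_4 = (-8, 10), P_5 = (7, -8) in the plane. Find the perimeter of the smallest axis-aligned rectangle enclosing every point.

72

Width = max x − min x = 10 − (-8) = 18.
Height = max y − min y = 10 − (-8) = 18.
Perimeter = 2(18 + 18) = 72.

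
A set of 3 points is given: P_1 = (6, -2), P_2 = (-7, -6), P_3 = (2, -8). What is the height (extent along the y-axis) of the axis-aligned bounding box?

6

max y = -2, min y = -8, so height = 6.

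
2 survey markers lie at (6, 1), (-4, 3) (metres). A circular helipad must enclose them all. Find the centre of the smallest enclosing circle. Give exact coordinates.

The smallest circle enclosing two points has them as diameter endpoints.
Centre = midpoint = (1, 2); r² = |(6, 1)−(-4, 3)|²/4 = 104/4 = 26.
Centre = (1, 2).

(1, 2)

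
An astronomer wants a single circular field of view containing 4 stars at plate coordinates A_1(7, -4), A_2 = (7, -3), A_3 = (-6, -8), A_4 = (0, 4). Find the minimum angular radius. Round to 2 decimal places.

A smallest enclosing disk is always determined by at most three of the input points on its boundary.
The minimum enclosing circle is determined by three boundary points: A_1, A_3, A_4.
Their circumcentre is (-7/22, -147/44) with r² = 104525/1936.
The farthest remaining point A_2 is at distance² 103909/1936 ≤ 104525/1936.
r = √(104525/1936) ≈ 7.35.

7.35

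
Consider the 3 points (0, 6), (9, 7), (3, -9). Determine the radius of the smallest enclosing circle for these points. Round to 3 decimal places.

Call the three points A, B, C in the order given.
Side lengths²: AB² = 82, AC² = 234, BC² = 292.
Since BC² = 292 < 234 + 82 = 316, the triangle is acute, so the smallest enclosing circle is the circumcircle.
Circumcentre = (122/23, -17/23), r² = 38909/529.
r = √(38909/529) ≈ 8.576.

8.576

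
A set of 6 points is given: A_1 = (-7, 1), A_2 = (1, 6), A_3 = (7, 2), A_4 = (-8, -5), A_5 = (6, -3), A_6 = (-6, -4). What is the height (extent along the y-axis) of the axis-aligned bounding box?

11

max y = 6, min y = -5, so height = 11.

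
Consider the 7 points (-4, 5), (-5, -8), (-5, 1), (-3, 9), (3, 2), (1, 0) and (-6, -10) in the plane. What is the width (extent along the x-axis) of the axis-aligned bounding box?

max x = 3, min x = -6, so width = 9.

9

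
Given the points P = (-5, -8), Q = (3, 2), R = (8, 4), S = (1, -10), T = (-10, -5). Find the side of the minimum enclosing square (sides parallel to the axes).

18

The bounding box has width 18 and height 14.
An axis-aligned square enclosing the set must have side ≥ max(width, height).
So the minimum side is max(18, 14) = 18.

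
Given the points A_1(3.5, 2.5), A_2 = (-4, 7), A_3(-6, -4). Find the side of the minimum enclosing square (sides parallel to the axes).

The bounding box has width 9.5 and height 11.
An axis-aligned square enclosing the set must have side ≥ max(width, height).
So the minimum side is max(9.5, 11) = 11.

11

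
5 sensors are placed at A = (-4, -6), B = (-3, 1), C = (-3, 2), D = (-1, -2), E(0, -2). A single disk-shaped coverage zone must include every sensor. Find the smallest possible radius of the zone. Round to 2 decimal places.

4.03

A smallest enclosing disk is always determined by at most three of the input points on its boundary.
The farthest pair is A–C with squared distance 65. The circle on this segment as diameter has centre (-3.5, -2) and r² = 65/4 = 16.25.
Check B: distance² to centre = 9.25 ≤ 16.25, so it lies inside.
All remaining points lie in this disk, and no smaller disk contains both endpoints, so this is the minimum enclosing circle.
r = √(16.25) ≈ 4.03.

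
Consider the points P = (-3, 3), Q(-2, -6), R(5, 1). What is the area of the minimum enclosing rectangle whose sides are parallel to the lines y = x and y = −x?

70

In coordinates u = x + y, v = x − y the rectangle is axis-aligned; the map (x,y)→(u,v) scales areas by 2.
u-values: 0, -8, 6; range = 6 − (-8) = 14.
v-values: -6, 4, 4; range = 4 − (-6) = 10.
Area = (14 × 10) / 2 = 70.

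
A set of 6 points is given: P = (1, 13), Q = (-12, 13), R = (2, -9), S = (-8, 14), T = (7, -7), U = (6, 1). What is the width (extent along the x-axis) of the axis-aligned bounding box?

max x = 7, min x = -12, so width = 19.

19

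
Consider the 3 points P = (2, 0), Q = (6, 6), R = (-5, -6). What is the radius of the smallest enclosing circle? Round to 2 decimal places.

8.14

Side lengths²: PQ² = 52, PR² = 85, QR² = 265.
Since QR² = 265 ≥ 85 + 52 = 137, the angle opposite QR is not acute, so the smallest enclosing circle has QR as diameter.
Centre = midpoint of QR = (0.5, 0), r² = 265/4 = 66.25.
r = √(66.25) ≈ 8.14.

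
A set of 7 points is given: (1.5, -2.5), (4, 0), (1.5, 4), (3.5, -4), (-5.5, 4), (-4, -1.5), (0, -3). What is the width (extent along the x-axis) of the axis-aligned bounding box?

max x = 4, min x = -5.5, so width = 9.5.

9.5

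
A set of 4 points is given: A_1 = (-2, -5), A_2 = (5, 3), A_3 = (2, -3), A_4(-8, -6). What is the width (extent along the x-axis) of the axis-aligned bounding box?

max x = 5, min x = -8, so width = 13.

13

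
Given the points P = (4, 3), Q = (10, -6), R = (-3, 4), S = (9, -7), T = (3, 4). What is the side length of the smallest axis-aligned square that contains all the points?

13

The bounding box has width 13 and height 11.
An axis-aligned square enclosing the set must have side ≥ max(width, height).
So the minimum side is max(13, 11) = 13.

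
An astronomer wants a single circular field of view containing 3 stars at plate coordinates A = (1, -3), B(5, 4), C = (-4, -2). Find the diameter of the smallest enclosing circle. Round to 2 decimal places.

Side lengths²: AB² = 65, AC² = 26, BC² = 117.
Since BC² = 117 ≥ 65 + 26 = 91, the angle opposite BC is not acute, so the smallest enclosing circle has BC as diameter.
Centre = midpoint of BC = (0.5, 1), r² = 117/4 = 29.25.
Diameter = 2r = 2√(29.25) ≈ 10.82.

10.82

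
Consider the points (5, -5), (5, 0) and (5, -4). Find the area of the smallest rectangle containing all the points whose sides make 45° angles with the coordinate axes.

12.5

In coordinates u = x + y, v = x − y the rectangle is axis-aligned; the map (x,y)→(u,v) scales areas by 2.
u-values: 0, 5, 1; range = 5 − 0 = 5.
v-values: 10, 5, 9; range = 10 − 5 = 5.
Area = (5 × 5) / 2 = 12.5.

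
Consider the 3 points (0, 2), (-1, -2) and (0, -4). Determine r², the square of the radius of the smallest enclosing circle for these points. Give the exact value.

Call the three points A, B, C in the order given.
Side lengths²: AB² = 17, AC² = 36, BC² = 5.
Since AC² = 36 ≥ 17 + 5 = 22, the angle opposite AC is not acute, so the smallest enclosing circle has AC as diameter.
Centre = midpoint of AC = (0, -1), r² = 36/4 = 9.

9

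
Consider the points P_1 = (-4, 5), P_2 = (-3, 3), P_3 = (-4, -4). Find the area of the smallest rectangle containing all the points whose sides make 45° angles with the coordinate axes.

40.5

In coordinates u = x + y, v = x − y the rectangle is axis-aligned; the map (x,y)→(u,v) scales areas by 2.
u-values: 1, 0, -8; range = 1 − (-8) = 9.
v-values: -9, -6, 0; range = 0 − (-9) = 9.
Area = (9 × 9) / 2 = 40.5.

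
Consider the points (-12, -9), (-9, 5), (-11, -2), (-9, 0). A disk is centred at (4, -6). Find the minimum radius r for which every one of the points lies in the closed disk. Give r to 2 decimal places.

17.03

The required radius is the distance from (4, -6) to the farthest point.
Squared distances: 265, 290, 241, 205.
Maximum is 290, attained at (-9, 5).
r = √290 ≈ 17.03.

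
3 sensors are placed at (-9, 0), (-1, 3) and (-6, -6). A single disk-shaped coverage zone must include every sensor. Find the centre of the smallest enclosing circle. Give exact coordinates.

Call the three points A, B, C in the order given.
Side lengths²: AB² = 73, AC² = 45, BC² = 106.
Since BC² = 106 < 73 + 45 = 118, the triangle is acute, so the smallest enclosing circle is the circumcircle.
Circumcentre = (-151/38, -47/38), r² = 19345/722.
Centre = (-151/38, -47/38).

(-151/38, -47/38)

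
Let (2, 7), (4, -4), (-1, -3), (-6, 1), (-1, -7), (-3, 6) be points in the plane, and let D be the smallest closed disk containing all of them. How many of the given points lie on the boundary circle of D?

The minimum enclosing circle of a finite set is fixed by two of the points (as a diameter) or three (as a circumcircle).
The farthest pair is (2, 7)–(-1, -7) with squared distance 205. The circle on this segment as diameter has centre (0.5, 0) and r² = 205/4 = 51.25.
Check (4, -4): distance² to centre = 28.25 ≤ 51.25, so it lies inside.
All remaining points lie in this disk, and no smaller disk contains both endpoints, so this is the minimum enclosing circle.
The points at distance exactly r from the centre are (2, 7), (-1, -7) — 2 points.

2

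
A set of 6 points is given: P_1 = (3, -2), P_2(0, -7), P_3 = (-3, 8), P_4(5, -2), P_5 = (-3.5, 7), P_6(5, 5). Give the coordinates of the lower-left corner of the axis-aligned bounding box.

x-range [-3.5, 5], y-range [-7, 8].
The lower-left corner is (-3.5, -7).

(-3.5, -7)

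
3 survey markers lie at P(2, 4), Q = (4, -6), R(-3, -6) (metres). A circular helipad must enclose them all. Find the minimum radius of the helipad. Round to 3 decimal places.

5.701

Side lengths²: PQ² = 104, PR² = 125, QR² = 49.
Since PR² = 125 < 104 + 49 = 153, the triangle is acute, so the smallest enclosing circle is the circumcircle.
Circumcentre = (0.5, -1.5), r² = 32.5.
r = √(32.5) ≈ 5.701.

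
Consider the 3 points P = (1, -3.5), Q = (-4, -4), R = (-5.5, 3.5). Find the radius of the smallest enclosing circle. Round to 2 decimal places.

Side lengths²: PQ² = 25.25, PR² = 91.25, QR² = 58.5.
Since PR² = 91.25 ≥ 58.5 + 25.25 = 83.75, the angle opposite PR is not acute, so the smallest enclosing circle has PR as diameter.
Centre = midpoint of PR = (-2.25, 0), r² = 91.25/4 = 22.8125.
r = √(22.8125) ≈ 4.78.

4.78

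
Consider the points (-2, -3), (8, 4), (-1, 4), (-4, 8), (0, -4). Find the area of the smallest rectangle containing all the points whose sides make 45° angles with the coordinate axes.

136

In coordinates u = x + y, v = x − y the rectangle is axis-aligned; the map (x,y)→(u,v) scales areas by 2.
u-values: -5, 12, 3, 4, -4; range = 12 − (-5) = 17.
v-values: 1, 4, -5, -12, 4; range = 4 − (-12) = 16.
Area = (17 × 16) / 2 = 136.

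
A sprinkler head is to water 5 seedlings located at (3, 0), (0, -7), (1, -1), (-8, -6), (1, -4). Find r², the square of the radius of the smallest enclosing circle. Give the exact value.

The minimum enclosing circle of a finite set is fixed by two of the points (as a diameter) or three (as a circumcircle).
The farthest pair is (3, 0)–(-8, -6) with squared distance 157. The circle on this segment as diameter has centre (-2.5, -3) and r² = 157/4 = 39.25.
Check (0, -7): distance² to centre = 22.25 ≤ 39.25, so it lies inside.
All remaining points lie in this disk, and no smaller disk contains both endpoints, so this is the minimum enclosing circle.

39.25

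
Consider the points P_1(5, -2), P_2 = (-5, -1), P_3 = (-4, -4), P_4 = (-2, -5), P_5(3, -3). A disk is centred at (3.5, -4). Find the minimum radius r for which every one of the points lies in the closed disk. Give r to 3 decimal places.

The required radius is the distance from (3.5, -4) to the farthest point.
Squared distances: 6.25, 81.25, 56.25, 31.25, 1.25.
Maximum is 81.25, attained at P_2.
r = √(81.25) ≈ 9.014.

9.014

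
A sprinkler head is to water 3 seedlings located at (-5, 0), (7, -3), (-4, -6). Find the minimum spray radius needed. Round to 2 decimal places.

6.22

Call the three points A, B, C in the order given.
Side lengths²: AB² = 153, AC² = 37, BC² = 130.
Since AB² = 153 < 130 + 37 = 167, the triangle is acute, so the smallest enclosing circle is the circumcircle.
Circumcentre = (39/46, -97/46), r² = 40885/1058.
r = √(40885/1058) ≈ 6.22.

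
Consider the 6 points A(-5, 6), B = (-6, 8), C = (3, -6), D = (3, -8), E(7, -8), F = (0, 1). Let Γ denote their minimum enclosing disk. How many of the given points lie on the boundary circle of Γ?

2

The minimum enclosing circle of a finite set is fixed by two of the points (as a diameter) or three (as a circumcircle).
The farthest pair is B–E with squared distance 425. The circle on this segment as diameter has centre (0.5, 0) and r² = 425/4 = 106.25.
Check A: distance² to centre = 66.25 ≤ 106.25, so it lies inside.
All remaining points lie in this disk, and no smaller disk contains both endpoints, so this is the minimum enclosing circle.
The points at distance exactly r from the centre are B, E — 2 points.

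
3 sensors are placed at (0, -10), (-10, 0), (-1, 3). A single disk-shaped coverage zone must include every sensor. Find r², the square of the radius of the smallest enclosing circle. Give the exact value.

Call the three points A, B, C in the order given.
Side lengths²: AB² = 200, AC² = 170, BC² = 90.
Since AB² = 200 < 170 + 90 = 260, the triangle is acute, so the smallest enclosing circle is the circumcircle.
Circumcentre = (-3.75, -3.75), r² = 53.125.

53.125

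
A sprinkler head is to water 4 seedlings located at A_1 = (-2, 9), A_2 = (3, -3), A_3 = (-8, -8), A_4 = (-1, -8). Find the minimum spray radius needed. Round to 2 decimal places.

9.03

By Welzl's lemma the MEC is supported by two points (diametrically opposite) or three points (on a circumcircle).
The minimum enclosing circle is determined by three boundary points: A_1, A_3, A_4.
Their circumcentre is (-4.5, 11/34) with r² = 47125/578.
The farthest remaining point A_2 is at distance² 38897/578 ≤ 47125/578.
r = √(47125/578) ≈ 9.03.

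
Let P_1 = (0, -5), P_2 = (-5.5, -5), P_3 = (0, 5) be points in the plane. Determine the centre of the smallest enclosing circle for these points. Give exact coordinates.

(-2.75, 0)

Side lengths²: P_1P_2² = 30.25, P_1P_3² = 100, P_2P_3² = 130.25.
Since P_2P_3² = 130.25 ≥ 100 + 30.25 = 130.25, the angle opposite P_2P_3 is not acute, so the smallest enclosing circle has P_2P_3 as diameter.
Centre = midpoint of P_2P_3 = (-2.75, 0), r² = 130.25/4 = 32.5625.
Centre = (-2.75, 0).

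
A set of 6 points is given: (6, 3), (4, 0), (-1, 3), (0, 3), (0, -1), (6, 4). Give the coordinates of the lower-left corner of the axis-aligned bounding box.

(-1, -1)

x-range [-1, 6], y-range [-1, 4].
The lower-left corner is (-1, -1).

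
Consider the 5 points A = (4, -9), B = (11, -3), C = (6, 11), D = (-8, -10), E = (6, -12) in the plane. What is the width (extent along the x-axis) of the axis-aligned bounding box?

max x = 11, min x = -8, so width = 19.

19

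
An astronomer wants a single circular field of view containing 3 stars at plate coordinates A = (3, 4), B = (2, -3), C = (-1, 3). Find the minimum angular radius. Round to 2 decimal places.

Side lengths²: AB² = 50, AC² = 17, BC² = 45.
Since AB² = 50 < 45 + 17 = 62, the triangle is acute, so the smallest enclosing circle is the circumcircle.
Circumcentre = (31/18, 11/18), r² = 2125/162.
r = √(2125/162) ≈ 3.62.

3.62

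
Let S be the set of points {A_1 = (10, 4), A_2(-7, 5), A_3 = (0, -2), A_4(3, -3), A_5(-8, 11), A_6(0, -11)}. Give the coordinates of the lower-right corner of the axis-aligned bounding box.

x-range [-8, 10], y-range [-11, 11].
The lower-right corner is (10, -11).

(10, -11)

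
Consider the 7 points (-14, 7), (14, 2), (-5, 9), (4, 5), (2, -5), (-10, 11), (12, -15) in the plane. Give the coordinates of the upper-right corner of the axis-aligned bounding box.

(14, 11)

x-range [-14, 14], y-range [-15, 11].
The upper-right corner is (14, 11).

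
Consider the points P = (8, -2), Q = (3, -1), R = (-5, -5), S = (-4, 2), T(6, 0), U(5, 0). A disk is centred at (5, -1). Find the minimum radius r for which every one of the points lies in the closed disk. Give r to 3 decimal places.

The required radius is the distance from (5, -1) to the farthest point.
Squared distances: 10, 4, 116, 90, 2, 1.
Maximum is 116, attained at R.
r = √116 ≈ 10.770.

10.770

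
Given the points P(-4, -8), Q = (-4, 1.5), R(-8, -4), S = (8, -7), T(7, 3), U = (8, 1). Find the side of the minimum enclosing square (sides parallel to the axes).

The bounding box has width 16 and height 11.
An axis-aligned square enclosing the set must have side ≥ max(width, height).
So the minimum side is max(16, 11) = 16.

16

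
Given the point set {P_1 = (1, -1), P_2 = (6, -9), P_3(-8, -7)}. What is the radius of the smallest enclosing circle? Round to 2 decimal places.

7.07

Side lengths²: P_1P_2² = 89, P_1P_3² = 117, P_2P_3² = 200.
Since P_2P_3² = 200 < 117 + 89 = 206, the triangle is acute, so the smallest enclosing circle is the circumcircle.
Circumcentre = (-33/34, -265/34), r² = 28925/578.
r = √(28925/578) ≈ 7.07.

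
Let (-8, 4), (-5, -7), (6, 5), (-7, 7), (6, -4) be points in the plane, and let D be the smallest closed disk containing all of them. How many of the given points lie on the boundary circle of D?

A smallest enclosing disk is always determined by at most three of the input points on its boundary.
The minimum enclosing circle is determined by three boundary points: (-5, -7), (-7, 7), (6, -4).
Their circumcentre is (-1.1875, 0.6875) with r² = 73.6328125.
The farthest remaining point (6, 5) is at distance² 70.2578125 ≤ 73.6328125.
The points at distance exactly r from the centre are (-5, -7), (-7, 7), (6, -4) — 3 points.

3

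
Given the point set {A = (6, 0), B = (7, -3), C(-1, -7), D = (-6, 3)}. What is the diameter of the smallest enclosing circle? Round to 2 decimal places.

A smallest enclosing disk is always determined by at most three of the input points on its boundary.
The farthest pair is B–D with squared distance 205. The circle on this segment as diameter has centre (0.5, 0) and r² = 205/4 = 51.25.
Check A: distance² to centre = 30.25 ≤ 51.25, so it lies inside.
All remaining points lie in this disk, and no smaller disk contains both endpoints, so this is the minimum enclosing circle.
Diameter = 2r = 2√(51.25) ≈ 14.32.

14.32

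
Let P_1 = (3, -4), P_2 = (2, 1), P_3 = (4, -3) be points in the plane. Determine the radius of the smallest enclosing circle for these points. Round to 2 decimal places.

2.55

Side lengths²: P_1P_2² = 26, P_1P_3² = 2, P_2P_3² = 20.
Since P_1P_2² = 26 ≥ 20 + 2 = 22, the angle opposite P_1P_2 is not acute, so the smallest enclosing circle has P_1P_2 as diameter.
Centre = midpoint of P_1P_2 = (2.5, -1.5), r² = 26/4 = 6.5.
r = √(6.5) ≈ 2.55.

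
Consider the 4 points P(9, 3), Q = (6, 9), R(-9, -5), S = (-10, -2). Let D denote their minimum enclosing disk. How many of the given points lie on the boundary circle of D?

3

By Welzl's lemma the MEC is supported by two points (diametrically opposite) or three points (on a circumcircle).
The minimum enclosing circle is determined by three boundary points: P, Q, R.
Their circumcentre is (-13/11, 73/44) with r² = 204185/1936.
The farthest remaining point S is at distance² 176465/1936 ≤ 204185/1936.
The points at distance exactly r from the centre are P, Q, R — 3 points.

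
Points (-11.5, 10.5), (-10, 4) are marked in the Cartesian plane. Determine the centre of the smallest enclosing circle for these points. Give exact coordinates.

(-10.75, 7.25)

The smallest circle enclosing two points has them as diameter endpoints.
Centre = midpoint = (-10.75, 7.25); r² = |(-11.5, 10.5)−(-10, 4)|²/4 = 44.5/4 = 11.125.
Centre = (-10.75, 7.25).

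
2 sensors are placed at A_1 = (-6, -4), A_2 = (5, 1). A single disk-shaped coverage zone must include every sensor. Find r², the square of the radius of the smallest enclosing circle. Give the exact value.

The smallest circle enclosing two points has them as diameter endpoints.
Centre = midpoint = (-0.5, -1.5); r² = |A_1A_2|²/4 = 146/4 = 36.5.

36.5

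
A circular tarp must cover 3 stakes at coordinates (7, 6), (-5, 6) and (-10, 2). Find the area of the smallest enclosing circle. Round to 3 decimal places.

Call the three points A, B, C in the order given.
Side lengths²: AB² = 144, AC² = 305, BC² = 41.
Since AC² = 305 ≥ 144 + 41 = 185, the angle opposite AC is not acute, so the smallest enclosing circle has AC as diameter.
Centre = midpoint of AC = (-1.5, 4), r² = 305/4 = 76.25.
Area = π·r² = π·76.25 ≈ 239.546.

239.546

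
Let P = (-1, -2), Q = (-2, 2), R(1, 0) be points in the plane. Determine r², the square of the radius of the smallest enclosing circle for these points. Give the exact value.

4.42

Side lengths²: PQ² = 17, PR² = 8, QR² = 13.
Since PQ² = 17 < 13 + 8 = 21, the triangle is acute, so the smallest enclosing circle is the circumcircle.
Circumcentre = (-1.1, 0.1), r² = 4.42.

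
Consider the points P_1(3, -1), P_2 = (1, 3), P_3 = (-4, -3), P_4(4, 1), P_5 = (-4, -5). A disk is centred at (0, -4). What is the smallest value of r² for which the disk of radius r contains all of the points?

The required radius is the distance from (0, -4) to the farthest point.
Squared distances: 18, 50, 17, 41, 17.
Maximum is 50, attained at P_2.

50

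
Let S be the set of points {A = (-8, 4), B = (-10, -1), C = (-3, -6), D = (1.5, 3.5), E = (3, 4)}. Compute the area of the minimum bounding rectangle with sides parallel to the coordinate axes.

x ranges over [-10, 3], width 13.
y ranges over [-6, 4], height 10.
Area = 13 × 10 = 130.

130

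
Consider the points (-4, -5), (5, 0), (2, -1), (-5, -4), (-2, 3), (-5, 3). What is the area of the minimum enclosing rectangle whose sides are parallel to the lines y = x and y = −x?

In coordinates u = x + y, v = x − y the rectangle is axis-aligned; the map (x,y)→(u,v) scales areas by 2.
u-values: -9, 5, 1, -9, 1, -2; range = 5 − (-9) = 14.
v-values: 1, 5, 3, -1, -5, -8; range = 5 − (-8) = 13.
Area = (14 × 13) / 2 = 91.

91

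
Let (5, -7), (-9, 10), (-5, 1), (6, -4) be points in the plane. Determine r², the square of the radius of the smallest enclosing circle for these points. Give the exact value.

121.25

By Welzl's lemma the MEC is supported by two points (diametrically opposite) or three points (on a circumcircle).
The farthest pair is (5, -7)–(-9, 10) with squared distance 485. The circle on this segment as diameter has centre (-2, 1.5) and r² = 485/4 = 121.25.
Check (-5, 1): distance² to centre = 9.25 ≤ 121.25, so it lies inside.
All remaining points lie in this disk, and no smaller disk contains both endpoints, so this is the minimum enclosing circle.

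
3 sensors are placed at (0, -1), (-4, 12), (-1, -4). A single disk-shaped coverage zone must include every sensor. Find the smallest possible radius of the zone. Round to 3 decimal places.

8.139

Call the three points A, B, C in the order given.
Side lengths²: AB² = 185, AC² = 10, BC² = 265.
Since BC² = 265 ≥ 185 + 10 = 195, the angle opposite BC is not acute, so the smallest enclosing circle has BC as diameter.
Centre = midpoint of BC = (-2.5, 4), r² = 265/4 = 66.25.
r = √(66.25) ≈ 8.139.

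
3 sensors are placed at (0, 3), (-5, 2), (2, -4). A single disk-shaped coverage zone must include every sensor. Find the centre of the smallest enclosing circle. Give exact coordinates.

Call the three points A, B, C in the order given.
Side lengths²: AB² = 26, AC² = 53, BC² = 85.
Since BC² = 85 ≥ 53 + 26 = 79, the angle opposite BC is not acute, so the smallest enclosing circle has BC as diameter.
Centre = midpoint of BC = (-1.5, -1), r² = 85/4 = 21.25.
Centre = (-1.5, -1).

(-1.5, -1)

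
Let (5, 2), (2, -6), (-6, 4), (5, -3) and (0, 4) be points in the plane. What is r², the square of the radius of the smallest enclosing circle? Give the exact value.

The minimum enclosing circle of a finite set is fixed by two of the points (as a diameter) or three (as a circumcircle).
The minimum enclosing circle is determined by three boundary points: (2, -6), (-6, 4), (5, -3).
Their circumcentre is (-8/9, -1/9) with r² = 3485/81.
The farthest remaining point (5, 2) is at distance² 3170/81 ≤ 3485/81.

3485/81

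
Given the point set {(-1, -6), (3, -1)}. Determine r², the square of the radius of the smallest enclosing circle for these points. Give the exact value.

The smallest circle enclosing two points has them as diameter endpoints.
Centre = midpoint = (1, -3.5); r² = |(-1, -6)−(3, -1)|²/4 = 41/4 = 10.25.

10.25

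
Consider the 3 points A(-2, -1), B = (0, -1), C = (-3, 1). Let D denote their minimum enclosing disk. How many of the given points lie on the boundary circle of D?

2

Side lengths²: AB² = 4, AC² = 5, BC² = 13.
Since BC² = 13 ≥ 5 + 4 = 9, the angle opposite BC is not acute, so the smallest enclosing circle has BC as diameter.
Centre = midpoint of BC = (-1.5, 0), r² = 13/4 = 3.25.
The points at distance exactly r from the centre are B, C — 2 points.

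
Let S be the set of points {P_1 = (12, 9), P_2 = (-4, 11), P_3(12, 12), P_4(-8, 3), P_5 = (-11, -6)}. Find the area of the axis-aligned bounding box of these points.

414

x ranges over [-11, 12], width 23.
y ranges over [-6, 12], height 18.
Area = 23 × 18 = 414.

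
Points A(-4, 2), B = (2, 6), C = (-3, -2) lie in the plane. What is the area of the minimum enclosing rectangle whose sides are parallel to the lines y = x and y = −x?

In coordinates u = x + y, v = x − y the rectangle is axis-aligned; the map (x,y)→(u,v) scales areas by 2.
u-values: -2, 8, -5; range = 8 − (-5) = 13.
v-values: -6, -4, -1; range = -1 − (-6) = 5.
Area = (13 × 5) / 2 = 32.5.

32.5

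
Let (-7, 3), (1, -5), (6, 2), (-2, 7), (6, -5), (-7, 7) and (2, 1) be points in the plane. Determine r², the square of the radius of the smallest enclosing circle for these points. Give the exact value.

A smallest enclosing disk is always determined by at most three of the input points on its boundary.
The farthest pair is (6, -5)–(-7, 7) with squared distance 313. The circle on this segment as diameter has centre (-0.5, 1) and r² = 313/4 = 78.25.
Check (-7, 3): distance² to centre = 46.25 ≤ 78.25, so it lies inside.
All remaining points lie in this disk, and no smaller disk contains both endpoints, so this is the minimum enclosing circle.

78.25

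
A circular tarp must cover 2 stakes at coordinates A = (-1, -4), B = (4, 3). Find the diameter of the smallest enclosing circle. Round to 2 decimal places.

8.60

The smallest circle enclosing two points has them as diameter endpoints.
Centre = midpoint = (1.5, -0.5); r² = |AB|²/4 = 74/4 = 18.5.
Diameter = 2r = 2√(18.5) ≈ 8.60.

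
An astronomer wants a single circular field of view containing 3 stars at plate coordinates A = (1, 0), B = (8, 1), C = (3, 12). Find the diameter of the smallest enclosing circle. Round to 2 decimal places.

Side lengths²: AB² = 50, AC² = 148, BC² = 146.
Since AC² = 148 < 146 + 50 = 196, the triangle is acute, so the smallest enclosing circle is the circumcircle.
Circumcentre = (154/41, 234/41), r² = 67525/1681.
Diameter = 2r = 2√(67525/1681) ≈ 12.68.

12.68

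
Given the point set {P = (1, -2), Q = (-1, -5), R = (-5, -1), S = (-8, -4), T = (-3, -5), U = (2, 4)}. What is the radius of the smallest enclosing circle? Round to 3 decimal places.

6.403

The farthest pair is S–U with squared distance 164. The circle on this segment as diameter has centre (-3, 0) and r² = 164/4 = 41.
Check P: distance² to centre = 20 ≤ 41, so it lies inside.
All remaining points lie in this disk, and no smaller disk contains both endpoints, so this is the minimum enclosing circle.
r = √41 ≈ 6.403.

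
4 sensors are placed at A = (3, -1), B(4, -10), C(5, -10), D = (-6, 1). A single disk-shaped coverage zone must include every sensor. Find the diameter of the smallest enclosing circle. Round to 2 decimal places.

15.56

The farthest pair is C–D with squared distance 242. The circle on this segment as diameter has centre (-0.5, -4.5) and r² = 242/4 = 60.5.
Check A: distance² to centre = 24.5 ≤ 60.5, so it lies inside.
All remaining points lie in this disk, and no smaller disk contains both endpoints, so this is the minimum enclosing circle.
Diameter = 2r = 2√(60.5) ≈ 15.56.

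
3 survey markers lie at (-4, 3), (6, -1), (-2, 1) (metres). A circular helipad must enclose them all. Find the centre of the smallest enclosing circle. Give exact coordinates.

Call the three points A, B, C in the order given.
Side lengths²: AB² = 116, AC² = 8, BC² = 68.
Since AB² = 116 ≥ 68 + 8 = 76, the angle opposite AB is not acute, so the smallest enclosing circle has AB as diameter.
Centre = midpoint of AB = (1, 1), r² = 116/4 = 29.
Centre = (1, 1).

(1, 1)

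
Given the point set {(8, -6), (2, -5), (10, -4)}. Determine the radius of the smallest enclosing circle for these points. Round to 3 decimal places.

4.031

Call the three points A, B, C in the order given.
Side lengths²: AB² = 37, AC² = 8, BC² = 65.
Since BC² = 65 ≥ 37 + 8 = 45, the angle opposite BC is not acute, so the smallest enclosing circle has BC as diameter.
Centre = midpoint of BC = (6, -4.5), r² = 65/4 = 16.25.
r = √(16.25) ≈ 4.031.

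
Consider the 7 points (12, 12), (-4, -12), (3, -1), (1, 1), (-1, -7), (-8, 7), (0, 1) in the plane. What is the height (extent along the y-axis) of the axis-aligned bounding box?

24

max y = 12, min y = -12, so height = 24.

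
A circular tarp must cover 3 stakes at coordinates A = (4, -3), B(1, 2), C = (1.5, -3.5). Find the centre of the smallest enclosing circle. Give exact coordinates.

(125/56, -37/56)

Side lengths²: AB² = 34, AC² = 6.5, BC² = 30.5.
Since AB² = 34 < 30.5 + 6.5 = 37, the triangle is acute, so the smallest enclosing circle is the circumcircle.
Circumcentre = (125/56, -37/56), r² = 13481/1568.
Centre = (125/56, -37/56).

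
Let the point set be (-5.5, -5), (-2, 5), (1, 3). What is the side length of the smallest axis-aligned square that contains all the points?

10

The bounding box has width 6.5 and height 10.
An axis-aligned square enclosing the set must have side ≥ max(width, height).
So the minimum side is max(6.5, 10) = 10.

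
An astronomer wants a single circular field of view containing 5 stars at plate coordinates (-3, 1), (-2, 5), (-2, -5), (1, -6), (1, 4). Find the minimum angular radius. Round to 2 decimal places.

A smallest enclosing disk is always determined by at most three of the input points on its boundary.
The farthest pair is (-2, 5)–(1, -6) with squared distance 130. The circle on this segment as diameter has centre (-0.5, -0.5) and r² = 130/4 = 32.5.
Check (-3, 1): distance² to centre = 8.5 ≤ 32.5, so it lies inside.
All remaining points lie in this disk, and no smaller disk contains both endpoints, so this is the minimum enclosing circle.
r = √(32.5) ≈ 5.70.

5.70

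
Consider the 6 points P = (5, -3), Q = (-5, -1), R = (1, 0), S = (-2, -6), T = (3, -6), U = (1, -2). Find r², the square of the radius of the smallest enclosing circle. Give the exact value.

26

By Welzl's lemma the MEC is supported by two points (diametrically opposite) or three points (on a circumcircle).
The farthest pair is P–Q with squared distance 104. The circle on this segment as diameter has centre (0, -2) and r² = 104/4 = 26.
Check R: distance² to centre = 5 ≤ 26, so it lies inside.
All remaining points lie in this disk, and no smaller disk contains both endpoints, so this is the minimum enclosing circle.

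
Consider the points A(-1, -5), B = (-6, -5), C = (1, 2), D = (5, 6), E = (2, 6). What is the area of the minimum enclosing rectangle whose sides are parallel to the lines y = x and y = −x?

88

In coordinates u = x + y, v = x − y the rectangle is axis-aligned; the map (x,y)→(u,v) scales areas by 2.
u-values: -6, -11, 3, 11, 8; range = 11 − (-11) = 22.
v-values: 4, -1, -1, -1, -4; range = 4 − (-4) = 8.
Area = (22 × 8) / 2 = 88.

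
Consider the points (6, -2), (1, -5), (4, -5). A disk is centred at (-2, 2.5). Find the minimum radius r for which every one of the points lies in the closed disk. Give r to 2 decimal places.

The required radius is the distance from (-2, 2.5) to the farthest point.
Squared distances: 84.25, 65.25, 92.25.
Maximum is 92.25, attained at (4, -5).
r = √(92.25) ≈ 9.60.

9.60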